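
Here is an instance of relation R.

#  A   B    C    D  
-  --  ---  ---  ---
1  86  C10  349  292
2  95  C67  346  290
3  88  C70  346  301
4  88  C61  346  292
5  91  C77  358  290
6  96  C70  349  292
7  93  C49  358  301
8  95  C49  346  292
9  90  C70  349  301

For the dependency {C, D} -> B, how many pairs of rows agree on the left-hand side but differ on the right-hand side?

(C=349, D=292): violating pairs (1,6) — 1 pair.
(C=346, D=292): violating pairs (4,8) — 1 pair.

2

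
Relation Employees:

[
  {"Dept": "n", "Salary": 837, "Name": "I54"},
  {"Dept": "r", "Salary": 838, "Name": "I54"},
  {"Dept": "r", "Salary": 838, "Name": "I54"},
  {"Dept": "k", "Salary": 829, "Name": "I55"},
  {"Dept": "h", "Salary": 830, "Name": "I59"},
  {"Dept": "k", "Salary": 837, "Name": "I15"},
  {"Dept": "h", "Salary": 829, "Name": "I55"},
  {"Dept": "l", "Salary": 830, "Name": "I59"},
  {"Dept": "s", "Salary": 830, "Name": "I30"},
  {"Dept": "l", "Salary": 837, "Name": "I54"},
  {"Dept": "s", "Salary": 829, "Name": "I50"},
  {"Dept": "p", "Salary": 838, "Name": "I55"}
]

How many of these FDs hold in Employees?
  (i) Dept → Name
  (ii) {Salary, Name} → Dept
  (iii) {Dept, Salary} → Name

1

(i) Dept → Name: Dept=k: 2 rows → Name takes values {I55, I15} — violation; Dept=h: 2 rows → Name takes values {I59, I55} — violation; Dept=l: 2 rows → Name takes values {I59, I54} — violation; Dept=s: 2 rows → Name takes values {I30, I50} — violation — fails.
(ii) {Salary, Name} → Dept: (Salary=837, Name=I54): 2 rows → Dept takes values {n, l} — violation; (Salary=829, Name=I55): 2 rows → Dept takes values {k, h} — violation; (Salary=830, Name=I59): 2 rows → Dept takes values {h, l} — violation — fails.
(iii) {Dept, Salary} → Name: every LHS value maps to a single RHS value — holds.
1 of the 3 dependencies holds.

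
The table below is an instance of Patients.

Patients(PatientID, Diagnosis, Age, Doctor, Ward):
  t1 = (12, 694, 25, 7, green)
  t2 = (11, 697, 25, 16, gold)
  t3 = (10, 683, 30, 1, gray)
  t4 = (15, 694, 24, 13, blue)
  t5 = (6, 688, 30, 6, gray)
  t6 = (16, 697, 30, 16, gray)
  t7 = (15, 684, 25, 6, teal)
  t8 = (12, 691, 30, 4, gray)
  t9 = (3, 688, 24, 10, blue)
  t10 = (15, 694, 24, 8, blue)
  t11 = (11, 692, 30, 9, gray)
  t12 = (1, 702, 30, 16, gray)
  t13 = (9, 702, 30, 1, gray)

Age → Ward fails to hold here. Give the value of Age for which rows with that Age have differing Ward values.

25

Age=25: rows 1, 2, 7 → Ward takes values {green, gold, teal} — violation
Age=30: rows 3, 5, 6, 8, 11, 12, 13 → Ward = gray, gray, gray, gray, gray, gray, gray ✓
Age=24: rows 4, 9, 10 → Ward = blue, blue, blue ✓
The only Age value with inconsistent Ward is Age=25.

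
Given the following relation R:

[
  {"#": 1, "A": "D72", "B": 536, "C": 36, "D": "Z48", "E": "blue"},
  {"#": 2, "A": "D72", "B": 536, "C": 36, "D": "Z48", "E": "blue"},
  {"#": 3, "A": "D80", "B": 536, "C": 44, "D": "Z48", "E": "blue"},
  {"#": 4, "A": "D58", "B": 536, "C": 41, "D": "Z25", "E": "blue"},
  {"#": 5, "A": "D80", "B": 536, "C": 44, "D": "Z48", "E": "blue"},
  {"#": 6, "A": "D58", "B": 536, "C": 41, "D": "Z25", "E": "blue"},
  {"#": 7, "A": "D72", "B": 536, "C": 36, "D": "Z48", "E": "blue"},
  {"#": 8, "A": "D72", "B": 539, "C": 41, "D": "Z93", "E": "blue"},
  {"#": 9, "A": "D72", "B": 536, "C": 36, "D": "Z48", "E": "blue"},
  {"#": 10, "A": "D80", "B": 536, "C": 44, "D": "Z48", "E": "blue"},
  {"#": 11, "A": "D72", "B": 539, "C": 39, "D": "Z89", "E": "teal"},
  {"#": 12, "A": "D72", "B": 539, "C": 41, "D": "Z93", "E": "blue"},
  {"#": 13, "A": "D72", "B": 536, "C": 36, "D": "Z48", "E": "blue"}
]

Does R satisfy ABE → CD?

(A=D72, B=536, E=blue): rows 1, 2, 7, 9, 13 → {C,D} = (36, Z48), (36, Z48), (36, Z48), (36, Z48), (36, Z48) ✓
(A=D80, B=536, E=blue): rows 3, 5, 10 → {C,D} = (44, Z48), (44, Z48), (44, Z48) ✓
(A=D58, B=536, E=blue): rows 4, 6 → {C,D} = (41, Z25), (41, Z25) ✓
(A=D72, B=539, E=blue): rows 8, 12 → {C,D} = (41, Z93), (41, Z93) ✓
(A=D72, B=539, E=teal): row 11 → {C,D} = (39, Z89) ✓
Every ABE value is associated with a single CD value, so ABE → CD holds.

Yes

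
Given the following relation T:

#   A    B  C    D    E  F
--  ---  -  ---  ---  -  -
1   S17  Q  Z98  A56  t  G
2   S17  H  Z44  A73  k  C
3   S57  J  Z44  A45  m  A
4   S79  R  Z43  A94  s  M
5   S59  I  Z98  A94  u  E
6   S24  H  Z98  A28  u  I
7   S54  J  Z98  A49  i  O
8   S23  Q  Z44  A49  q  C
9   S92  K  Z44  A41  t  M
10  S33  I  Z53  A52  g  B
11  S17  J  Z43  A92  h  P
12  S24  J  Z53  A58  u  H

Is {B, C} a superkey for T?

All 12 rows have distinct {B, C} values, so {B, C} → (all attributes) holds and {B, C} is a superkey.

Yes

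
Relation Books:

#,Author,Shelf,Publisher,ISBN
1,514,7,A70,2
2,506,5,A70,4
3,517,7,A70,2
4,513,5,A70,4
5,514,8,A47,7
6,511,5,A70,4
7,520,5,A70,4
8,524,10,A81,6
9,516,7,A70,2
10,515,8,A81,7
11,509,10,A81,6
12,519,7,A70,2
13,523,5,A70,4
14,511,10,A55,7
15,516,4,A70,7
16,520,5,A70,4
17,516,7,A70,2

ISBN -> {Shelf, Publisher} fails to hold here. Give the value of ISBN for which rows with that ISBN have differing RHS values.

ISBN=2: rows 1, 3, 9, 12, 17 → {Shelf,Publisher} = (7, A70), (7, A70), (7, A70), (7, A70), (7, A70) ✓
ISBN=4: rows 2, 4, 6, 7, 13, 16 → {Shelf,Publisher} = (5, A70), (5, A70), (5, A70), (5, A70), (5, A70), (5, A70) ✓
ISBN=7: rows 5, 10, 14, 15 → {Shelf,Publisher} takes values {(8, A47), (8, A81), (10, A55), (4, A70)} — violation
ISBN=6: rows 8, 11 → {Shelf,Publisher} = (10, A81), (10, A81) ✓
The only ISBN value with inconsistent RHS is ISBN=7.

7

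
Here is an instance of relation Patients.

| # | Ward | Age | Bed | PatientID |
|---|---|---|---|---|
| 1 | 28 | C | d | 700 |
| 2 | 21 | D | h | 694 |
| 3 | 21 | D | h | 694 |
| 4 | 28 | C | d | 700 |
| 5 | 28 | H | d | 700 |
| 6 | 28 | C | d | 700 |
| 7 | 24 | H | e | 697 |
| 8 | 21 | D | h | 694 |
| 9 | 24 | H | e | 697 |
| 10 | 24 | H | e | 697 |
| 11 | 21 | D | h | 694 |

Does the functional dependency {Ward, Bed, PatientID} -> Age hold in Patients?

(Ward=28, Bed=d, PatientID=700): rows 1, 4, 5, 6 → Age takes values {C, H} — violation
(Ward=21, Bed=h, PatientID=694): rows 2, 3, 8, 11 → Age = D, D, D, D ✓
(Ward=24, Bed=e, PatientID=697): rows 7, 9, 10 → Age = H, H, H ✓
Two rows agree on {Ward, Bed, PatientID} but differ on Age, so {Ward, Bed, PatientID} -> Age does not hold.

No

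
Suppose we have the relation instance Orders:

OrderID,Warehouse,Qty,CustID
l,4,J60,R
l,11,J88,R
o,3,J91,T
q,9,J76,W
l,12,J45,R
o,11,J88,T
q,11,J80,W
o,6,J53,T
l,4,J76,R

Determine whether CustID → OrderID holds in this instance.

CustID=R: 4 rows → OrderID = l, l, l, l ✓
CustID=T: 3 rows → OrderID = o, o, o ✓
CustID=W: 2 rows → OrderID = q, q ✓
Every CustID value is associated with a single OrderID value, so CustID → OrderID holds.

Yes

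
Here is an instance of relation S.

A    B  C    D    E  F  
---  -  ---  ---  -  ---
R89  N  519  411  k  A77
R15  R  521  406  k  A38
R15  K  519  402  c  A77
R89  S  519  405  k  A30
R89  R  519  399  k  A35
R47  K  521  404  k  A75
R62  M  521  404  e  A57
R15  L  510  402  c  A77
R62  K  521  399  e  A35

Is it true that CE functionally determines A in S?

No

(C=519, E=k): 3 rows → A = R89, R89, R89 ✓
(C=521, E=k): 2 rows → A takes values {R15, R47} — violation
(C=519, E=c): 1 row → A = R15 ✓
(C=521, E=e): 2 rows → A = R62, R62 ✓
(C=510, E=c): 1 row → A = R15 ✓
Two rows agree on CE but differ on A, so CE -> A does not hold.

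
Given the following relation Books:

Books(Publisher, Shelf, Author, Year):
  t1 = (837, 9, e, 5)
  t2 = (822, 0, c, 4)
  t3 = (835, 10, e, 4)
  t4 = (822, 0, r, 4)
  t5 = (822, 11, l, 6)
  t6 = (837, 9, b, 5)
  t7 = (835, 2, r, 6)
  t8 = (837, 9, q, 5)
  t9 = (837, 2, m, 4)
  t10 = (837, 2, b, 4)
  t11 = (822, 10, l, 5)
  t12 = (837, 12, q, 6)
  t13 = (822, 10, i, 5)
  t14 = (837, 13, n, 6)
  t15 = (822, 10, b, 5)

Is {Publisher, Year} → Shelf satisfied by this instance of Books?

No

(Publisher=837, Year=5): rows 1, 6, 8 → Shelf = 9, 9, 9 ✓
(Publisher=822, Year=4): rows 2, 4 → Shelf = 0, 0 ✓
(Publisher=835, Year=4): row 3 → Shelf = 10 ✓
(Publisher=822, Year=6): row 5 → Shelf = 11 ✓
(Publisher=835, Year=6): row 7 → Shelf = 2 ✓
(Publisher=837, Year=4): rows 9, 10 → Shelf = 2, 2 ✓
(Publisher=822, Year=5): rows 11, 13, 15 → Shelf = 10, 10, 10 ✓
(Publisher=837, Year=6): rows 12, 14 → Shelf takes values {12, 13} — violation
Two rows agree on {Publisher, Year} but differ on Shelf, so {Publisher, Year} → Shelf does not hold.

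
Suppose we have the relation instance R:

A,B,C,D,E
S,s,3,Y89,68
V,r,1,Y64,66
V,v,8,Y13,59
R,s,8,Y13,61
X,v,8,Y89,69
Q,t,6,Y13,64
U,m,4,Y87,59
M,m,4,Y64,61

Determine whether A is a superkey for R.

No

Two distinct rows share A=V, so A does not determine every attribute — not a superkey.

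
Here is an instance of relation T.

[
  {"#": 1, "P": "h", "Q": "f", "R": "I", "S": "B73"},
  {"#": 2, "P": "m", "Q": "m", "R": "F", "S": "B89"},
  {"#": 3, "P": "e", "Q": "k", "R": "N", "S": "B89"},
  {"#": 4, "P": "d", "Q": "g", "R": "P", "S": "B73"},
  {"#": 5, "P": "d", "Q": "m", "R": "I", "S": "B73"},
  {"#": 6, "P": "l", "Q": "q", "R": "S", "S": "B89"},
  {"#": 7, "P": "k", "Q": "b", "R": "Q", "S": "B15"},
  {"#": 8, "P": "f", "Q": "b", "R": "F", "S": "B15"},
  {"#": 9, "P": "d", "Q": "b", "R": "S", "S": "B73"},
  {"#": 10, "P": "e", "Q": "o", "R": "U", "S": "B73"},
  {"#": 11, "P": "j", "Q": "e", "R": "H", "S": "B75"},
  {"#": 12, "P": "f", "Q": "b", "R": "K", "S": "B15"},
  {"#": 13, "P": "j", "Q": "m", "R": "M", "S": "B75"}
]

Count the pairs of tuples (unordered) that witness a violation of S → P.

S=B73: violating pairs (1,4), (1,5), (1,9), (1,10), (4,10), (5,10), (9,10) — 7 pairs.
S=B89: violating pairs (2,3), (2,6), (3,6) — 3 pairs.
S=B15: violating pairs (7,8), (7,12) — 2 pairs.
S=B75: all 2 rows agree on P — 0 pairs.

12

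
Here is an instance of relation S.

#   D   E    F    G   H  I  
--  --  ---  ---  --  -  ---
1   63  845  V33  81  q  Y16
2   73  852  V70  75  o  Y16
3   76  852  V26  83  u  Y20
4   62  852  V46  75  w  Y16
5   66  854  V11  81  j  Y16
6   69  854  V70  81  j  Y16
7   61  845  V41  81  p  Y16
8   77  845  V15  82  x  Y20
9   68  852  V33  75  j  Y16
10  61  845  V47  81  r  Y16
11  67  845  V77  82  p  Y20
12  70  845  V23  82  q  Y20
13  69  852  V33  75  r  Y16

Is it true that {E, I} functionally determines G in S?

(E=845, I=Y16): rows 1, 7, 10 → G = 81, 81, 81 ✓
(E=852, I=Y16): rows 2, 4, 9, 13 → G = 75, 75, 75, 75 ✓
(E=852, I=Y20): row 3 → G = 83 ✓
(E=854, I=Y16): rows 5, 6 → G = 81, 81 ✓
(E=845, I=Y20): rows 8, 11, 12 → G = 82, 82, 82 ✓
Every {E, I} value is associated with a single G value, so {E, I} → G holds.

Yes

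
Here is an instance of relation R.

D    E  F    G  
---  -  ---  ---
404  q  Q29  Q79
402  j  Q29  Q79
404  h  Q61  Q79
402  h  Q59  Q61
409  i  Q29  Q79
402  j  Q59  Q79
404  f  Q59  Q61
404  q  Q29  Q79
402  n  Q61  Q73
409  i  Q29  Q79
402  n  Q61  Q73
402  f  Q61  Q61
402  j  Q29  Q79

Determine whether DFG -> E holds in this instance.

Yes

(D=404, F=Q29, G=Q79): 2 rows → E = q, q ✓
(D=402, F=Q29, G=Q79): 2 rows → E = j, j ✓
(D=404, F=Q61, G=Q79): 1 row → E = h ✓
(D=402, F=Q59, G=Q61): 1 row → E = h ✓
(D=409, F=Q29, G=Q79): 2 rows → E = i, i ✓
(D=402, F=Q59, G=Q79): 1 row → E = j ✓
(D=404, F=Q59, G=Q61): 1 row → E = f ✓
(D=402, F=Q61, G=Q73): 2 rows → E = n, n ✓
(D=402, F=Q61, G=Q61): 1 row → E = f ✓
Every DFG value is associated with a single E value, so DFG -> E holds.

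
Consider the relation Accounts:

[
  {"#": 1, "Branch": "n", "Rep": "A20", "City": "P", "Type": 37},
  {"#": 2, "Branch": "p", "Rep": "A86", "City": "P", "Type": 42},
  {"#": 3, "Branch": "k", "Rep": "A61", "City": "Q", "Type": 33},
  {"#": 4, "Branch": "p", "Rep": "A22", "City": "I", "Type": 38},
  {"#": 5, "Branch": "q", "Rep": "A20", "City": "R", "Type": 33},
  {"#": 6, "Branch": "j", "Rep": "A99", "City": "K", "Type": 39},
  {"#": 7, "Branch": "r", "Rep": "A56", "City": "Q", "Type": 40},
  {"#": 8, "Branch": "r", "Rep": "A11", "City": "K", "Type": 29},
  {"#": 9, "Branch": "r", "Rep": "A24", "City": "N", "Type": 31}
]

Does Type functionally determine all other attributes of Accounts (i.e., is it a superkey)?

No

Rows 3 and 5 have the same Type value Type=33 but are distinct tuples, so Type does not determine every attribute — not a superkey.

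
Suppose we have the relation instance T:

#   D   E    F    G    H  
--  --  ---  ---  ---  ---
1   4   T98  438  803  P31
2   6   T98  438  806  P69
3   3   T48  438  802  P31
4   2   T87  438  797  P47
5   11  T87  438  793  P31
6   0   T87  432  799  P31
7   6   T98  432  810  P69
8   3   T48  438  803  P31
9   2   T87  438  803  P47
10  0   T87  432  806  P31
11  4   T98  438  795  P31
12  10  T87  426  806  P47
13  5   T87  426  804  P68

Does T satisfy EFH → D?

Yes

(E=T98, F=438, H=P31): rows 1, 11 → D = 4, 4 ✓
(E=T98, F=438, H=P69): row 2 → D = 6 ✓
(E=T48, F=438, H=P31): rows 3, 8 → D = 3, 3 ✓
(E=T87, F=438, H=P47): rows 4, 9 → D = 2, 2 ✓
(E=T87, F=438, H=P31): row 5 → D = 11 ✓
(E=T87, F=432, H=P31): rows 6, 10 → D = 0, 0 ✓
(E=T98, F=432, H=P69): row 7 → D = 6 ✓
(E=T87, F=426, H=P47): row 12 → D = 10 ✓
(E=T87, F=426, H=P68): row 13 → D = 5 ✓
Every EFH value is associated with a single D value, so EFH → D holds.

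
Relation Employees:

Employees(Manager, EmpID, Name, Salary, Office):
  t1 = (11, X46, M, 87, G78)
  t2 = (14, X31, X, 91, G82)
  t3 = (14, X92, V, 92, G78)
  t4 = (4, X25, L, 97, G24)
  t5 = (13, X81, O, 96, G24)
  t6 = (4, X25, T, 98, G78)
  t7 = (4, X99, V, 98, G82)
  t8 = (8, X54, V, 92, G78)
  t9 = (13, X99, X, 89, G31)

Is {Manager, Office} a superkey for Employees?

All 9 rows have distinct {Manager, Office} values, so {Manager, Office} → (all attributes) holds and {Manager, Office} is a superkey.

Yes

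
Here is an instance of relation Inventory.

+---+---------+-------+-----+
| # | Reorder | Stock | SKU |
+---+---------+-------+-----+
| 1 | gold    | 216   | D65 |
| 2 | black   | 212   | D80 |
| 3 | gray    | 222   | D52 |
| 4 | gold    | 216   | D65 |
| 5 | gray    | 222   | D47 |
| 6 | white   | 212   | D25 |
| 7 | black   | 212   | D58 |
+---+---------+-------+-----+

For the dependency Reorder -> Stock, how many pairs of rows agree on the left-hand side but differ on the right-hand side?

0

Reorder=gold: all 2 rows agree on Stock — 0 pairs.
Reorder=black: all 2 rows agree on Stock — 0 pairs.
Reorder=gray: all 2 rows agree on Stock — 0 pairs.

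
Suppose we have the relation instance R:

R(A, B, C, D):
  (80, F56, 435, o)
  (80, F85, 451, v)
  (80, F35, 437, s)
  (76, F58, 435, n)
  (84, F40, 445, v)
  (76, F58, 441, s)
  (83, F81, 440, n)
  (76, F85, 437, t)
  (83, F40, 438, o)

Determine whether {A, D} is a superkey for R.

All 9 rows have distinct {A, D} values, so {A, D} → (all attributes) holds and {A, D} is a superkey.

Yes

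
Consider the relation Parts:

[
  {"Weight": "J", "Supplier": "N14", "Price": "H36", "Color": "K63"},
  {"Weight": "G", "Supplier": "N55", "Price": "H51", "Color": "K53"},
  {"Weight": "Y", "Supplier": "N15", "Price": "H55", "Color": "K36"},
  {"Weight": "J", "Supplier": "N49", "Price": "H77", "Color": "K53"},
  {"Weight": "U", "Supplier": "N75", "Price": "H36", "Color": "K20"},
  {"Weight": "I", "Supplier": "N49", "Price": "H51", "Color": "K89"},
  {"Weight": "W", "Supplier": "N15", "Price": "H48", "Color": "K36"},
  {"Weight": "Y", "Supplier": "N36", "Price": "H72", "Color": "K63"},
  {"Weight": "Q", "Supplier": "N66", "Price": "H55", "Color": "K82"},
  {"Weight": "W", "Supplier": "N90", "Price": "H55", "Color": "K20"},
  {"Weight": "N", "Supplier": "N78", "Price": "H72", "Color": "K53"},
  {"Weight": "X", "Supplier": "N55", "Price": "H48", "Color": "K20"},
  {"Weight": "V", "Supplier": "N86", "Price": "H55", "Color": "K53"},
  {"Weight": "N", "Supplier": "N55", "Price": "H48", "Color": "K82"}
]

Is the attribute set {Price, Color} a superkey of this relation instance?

Yes

All 14 rows have distinct {Price, Color} values, so {Price, Color} → (all attributes) holds and {Price, Color} is a superkey.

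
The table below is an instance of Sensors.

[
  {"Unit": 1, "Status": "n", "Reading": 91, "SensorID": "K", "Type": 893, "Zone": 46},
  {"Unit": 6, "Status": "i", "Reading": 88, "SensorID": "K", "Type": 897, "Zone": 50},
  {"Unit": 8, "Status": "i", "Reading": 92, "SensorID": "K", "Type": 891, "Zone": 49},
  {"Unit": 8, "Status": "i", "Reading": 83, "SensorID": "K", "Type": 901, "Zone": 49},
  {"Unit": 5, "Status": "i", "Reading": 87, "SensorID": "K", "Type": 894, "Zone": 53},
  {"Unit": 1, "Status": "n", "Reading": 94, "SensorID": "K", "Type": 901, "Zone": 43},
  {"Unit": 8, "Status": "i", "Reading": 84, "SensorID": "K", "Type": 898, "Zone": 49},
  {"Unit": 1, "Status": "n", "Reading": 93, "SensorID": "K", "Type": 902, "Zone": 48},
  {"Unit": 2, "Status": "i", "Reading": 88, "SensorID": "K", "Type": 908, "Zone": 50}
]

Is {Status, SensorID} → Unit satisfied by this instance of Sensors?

No

(Status=n, SensorID=K): 3 rows → Unit = 1, 1, 1 ✓
(Status=i, SensorID=K): 6 rows → Unit takes values {6, 8, 5, 2} — violation
Two rows agree on {Status, SensorID} but differ on Unit, so {Status, SensorID} → Unit does not hold.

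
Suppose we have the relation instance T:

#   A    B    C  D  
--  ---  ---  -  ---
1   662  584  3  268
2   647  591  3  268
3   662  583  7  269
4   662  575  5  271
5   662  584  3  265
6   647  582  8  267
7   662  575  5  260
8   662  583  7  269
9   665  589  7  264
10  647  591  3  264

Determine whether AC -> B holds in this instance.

(A=662, C=3): rows 1, 5 → B = 584, 584 ✓
(A=647, C=3): rows 2, 10 → B = 591, 591 ✓
(A=662, C=7): rows 3, 8 → B = 583, 583 ✓
(A=662, C=5): rows 4, 7 → B = 575, 575 ✓
(A=647, C=8): row 6 → B = 582 ✓
(A=665, C=7): row 9 → B = 589 ✓
Every AC value is associated with a single B value, so AC -> B holds.

Yes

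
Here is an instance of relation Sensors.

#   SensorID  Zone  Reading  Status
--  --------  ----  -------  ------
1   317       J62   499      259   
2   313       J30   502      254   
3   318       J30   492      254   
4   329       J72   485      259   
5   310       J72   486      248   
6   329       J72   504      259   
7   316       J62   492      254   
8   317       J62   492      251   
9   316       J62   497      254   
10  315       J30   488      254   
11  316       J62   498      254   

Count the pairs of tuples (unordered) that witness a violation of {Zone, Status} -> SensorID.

3

(Zone=J30, Status=254): violating pairs (2,3), (2,10), (3,10) — 3 pairs.
(Zone=J72, Status=259): all 2 rows agree on SensorID — 0 pairs.
(Zone=J62, Status=254): all 3 rows agree on SensorID — 0 pairs.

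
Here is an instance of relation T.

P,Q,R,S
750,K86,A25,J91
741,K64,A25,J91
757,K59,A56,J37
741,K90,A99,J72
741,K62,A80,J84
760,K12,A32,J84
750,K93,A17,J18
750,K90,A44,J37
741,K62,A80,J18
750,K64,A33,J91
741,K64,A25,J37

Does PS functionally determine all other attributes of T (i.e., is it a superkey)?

Two distinct rows share (P=750, S=J91), so PS does not determine every attribute — not a superkey.

No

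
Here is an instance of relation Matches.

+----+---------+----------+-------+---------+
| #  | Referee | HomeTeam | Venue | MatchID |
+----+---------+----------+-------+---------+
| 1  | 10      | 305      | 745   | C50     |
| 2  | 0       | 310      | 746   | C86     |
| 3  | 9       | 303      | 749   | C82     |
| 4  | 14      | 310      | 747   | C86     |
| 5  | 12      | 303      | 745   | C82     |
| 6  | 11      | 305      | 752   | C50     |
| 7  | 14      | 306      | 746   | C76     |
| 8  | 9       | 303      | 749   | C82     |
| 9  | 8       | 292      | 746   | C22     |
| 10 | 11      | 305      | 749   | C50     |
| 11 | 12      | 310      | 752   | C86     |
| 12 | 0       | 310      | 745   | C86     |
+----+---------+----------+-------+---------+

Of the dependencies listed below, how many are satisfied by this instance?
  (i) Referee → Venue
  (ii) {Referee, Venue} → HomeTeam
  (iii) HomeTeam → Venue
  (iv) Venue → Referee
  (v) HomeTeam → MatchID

2

(i) Referee → Venue: Referee=0: rows 2, 12 → Venue takes values {746, 745} — violation; Referee=14: rows 4, 7 → Venue takes values {747, 746} — violation; Referee=12: rows 5, 11 → Venue takes values {745, 752} — violation; Referee=11: rows 6, 10 → Venue takes values {752, 749} — violation — fails.
(ii) {Referee, Venue} → HomeTeam: every LHS value maps to a single RHS value — holds.
(iii) HomeTeam → Venue: HomeTeam=305: rows 1, 6, 10 → Venue takes values {745, 752, 749} — violation; HomeTeam=310: rows 2, 4, 11, 12 → Venue takes values {746, 747, 752, 745} — violation; HomeTeam=303: rows 3, 5, 8 → Venue takes values {749, 745} — violation — fails.
(iv) Venue → Referee: Venue=745: rows 1, 5, 12 → Referee takes values {10, 12, 0} — violation; Venue=746: rows 2, 7, 9 → Referee takes values {0, 14, 8} — violation; Venue=749: rows 3, 8, 10 → Referee takes values {9, 11} — violation; Venue=752: rows 6, 11 → Referee takes values {11, 12} — violation — fails.
(v) HomeTeam → MatchID: every LHS value maps to a single RHS value — holds.
2 of the 5 dependencies hold.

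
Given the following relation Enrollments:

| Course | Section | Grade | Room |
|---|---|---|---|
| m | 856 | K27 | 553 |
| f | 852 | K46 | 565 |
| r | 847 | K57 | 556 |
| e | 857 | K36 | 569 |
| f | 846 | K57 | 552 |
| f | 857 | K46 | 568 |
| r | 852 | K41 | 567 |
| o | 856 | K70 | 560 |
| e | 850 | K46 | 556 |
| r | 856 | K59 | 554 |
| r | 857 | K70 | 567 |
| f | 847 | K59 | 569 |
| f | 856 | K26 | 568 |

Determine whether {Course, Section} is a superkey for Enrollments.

Yes

All 13 rows have distinct {Course, Section} values, so {Course, Section} → (all attributes) holds and {Course, Section} is a superkey.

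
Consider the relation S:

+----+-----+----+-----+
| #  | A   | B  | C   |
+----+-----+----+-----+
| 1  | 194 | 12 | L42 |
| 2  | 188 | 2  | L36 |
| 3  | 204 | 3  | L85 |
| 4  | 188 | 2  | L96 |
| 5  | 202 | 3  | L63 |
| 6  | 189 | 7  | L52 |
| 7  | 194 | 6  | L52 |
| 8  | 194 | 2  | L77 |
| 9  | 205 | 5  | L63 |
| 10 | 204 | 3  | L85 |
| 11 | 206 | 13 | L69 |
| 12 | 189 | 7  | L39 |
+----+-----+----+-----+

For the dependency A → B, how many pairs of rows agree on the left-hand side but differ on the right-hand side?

A=194: violating pairs (1,7), (1,8), (7,8) — 3 pairs.
A=188: all 2 rows agree on B — 0 pairs.
A=204: all 2 rows agree on B — 0 pairs.
A=189: all 2 rows agree on B — 0 pairs.

3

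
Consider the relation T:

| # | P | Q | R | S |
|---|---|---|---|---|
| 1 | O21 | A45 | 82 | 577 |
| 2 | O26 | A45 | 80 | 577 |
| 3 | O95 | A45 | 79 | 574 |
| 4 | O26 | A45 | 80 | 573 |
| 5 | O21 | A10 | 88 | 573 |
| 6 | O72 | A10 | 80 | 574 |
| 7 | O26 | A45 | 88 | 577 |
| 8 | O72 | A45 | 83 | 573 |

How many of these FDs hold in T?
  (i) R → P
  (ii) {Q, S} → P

0

(i) R → P: R=80: rows 2, 4, 6 → P takes values {O26, O72} — violation; R=88: rows 5, 7 → P takes values {O21, O26} — violation — fails.
(ii) {Q, S} → P: (Q=A45, S=577): rows 1, 2, 7 → P takes values {O21, O26} — violation; (Q=A45, S=573): rows 4, 8 → P takes values {O26, O72} — violation — fails.
None of the 2 dependencies hold.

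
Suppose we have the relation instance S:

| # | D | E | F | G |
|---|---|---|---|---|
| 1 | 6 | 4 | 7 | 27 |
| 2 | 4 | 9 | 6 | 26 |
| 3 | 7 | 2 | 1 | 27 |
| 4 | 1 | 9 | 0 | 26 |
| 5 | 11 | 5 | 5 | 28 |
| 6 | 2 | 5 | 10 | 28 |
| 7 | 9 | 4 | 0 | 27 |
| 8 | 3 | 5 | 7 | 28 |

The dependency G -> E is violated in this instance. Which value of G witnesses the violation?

27

G=27: rows 1, 3, 7 → E takes values {4, 2} — violation
G=26: rows 2, 4 → E = 9, 9 ✓
G=28: rows 5, 6, 8 → E = 5, 5, 5 ✓
The only G value with inconsistent E is G=27.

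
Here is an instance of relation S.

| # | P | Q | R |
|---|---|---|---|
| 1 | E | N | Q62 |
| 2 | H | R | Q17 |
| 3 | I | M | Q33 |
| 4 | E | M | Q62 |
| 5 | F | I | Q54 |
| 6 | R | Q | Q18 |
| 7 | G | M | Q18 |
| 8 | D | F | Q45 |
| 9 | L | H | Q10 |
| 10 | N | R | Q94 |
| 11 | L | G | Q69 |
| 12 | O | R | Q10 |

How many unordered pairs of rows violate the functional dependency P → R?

1

P=E: all 2 rows agree on R — 0 pairs.
P=L: violating pairs (9,11) — 1 pair.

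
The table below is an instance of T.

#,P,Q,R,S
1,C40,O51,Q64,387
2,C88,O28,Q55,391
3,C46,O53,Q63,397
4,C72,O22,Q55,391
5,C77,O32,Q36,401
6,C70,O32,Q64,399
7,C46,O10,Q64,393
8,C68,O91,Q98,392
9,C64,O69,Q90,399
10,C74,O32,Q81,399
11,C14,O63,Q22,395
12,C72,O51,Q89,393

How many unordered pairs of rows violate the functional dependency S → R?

4

S=391: all 2 rows agree on R — 0 pairs.
S=399: violating pairs (6,9), (6,10), (9,10) — 3 pairs.
S=393: violating pairs (7,12) — 1 pair.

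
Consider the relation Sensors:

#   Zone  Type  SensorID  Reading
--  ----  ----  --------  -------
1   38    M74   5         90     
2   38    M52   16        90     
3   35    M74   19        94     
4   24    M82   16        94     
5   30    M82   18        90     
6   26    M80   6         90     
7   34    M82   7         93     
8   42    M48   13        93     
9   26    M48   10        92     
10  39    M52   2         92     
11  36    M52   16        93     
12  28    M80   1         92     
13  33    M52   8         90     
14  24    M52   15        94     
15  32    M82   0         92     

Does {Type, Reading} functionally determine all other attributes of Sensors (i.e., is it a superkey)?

Rows 2 and 13 have the same {Type, Reading} value (Type=M52, Reading=90) but are distinct tuples, so {Type, Reading} does not determine every attribute — not a superkey.

No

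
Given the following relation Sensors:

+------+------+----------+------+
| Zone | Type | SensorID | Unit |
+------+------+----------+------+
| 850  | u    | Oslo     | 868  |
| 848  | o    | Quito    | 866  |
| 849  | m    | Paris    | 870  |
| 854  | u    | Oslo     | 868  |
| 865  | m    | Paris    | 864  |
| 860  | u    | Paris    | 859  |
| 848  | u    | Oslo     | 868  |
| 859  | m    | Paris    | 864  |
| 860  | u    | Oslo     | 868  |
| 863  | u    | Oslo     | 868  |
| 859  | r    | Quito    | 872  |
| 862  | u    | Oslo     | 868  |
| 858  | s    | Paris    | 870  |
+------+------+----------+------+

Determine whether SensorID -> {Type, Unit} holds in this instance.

SensorID=Oslo: 6 rows → {Type,Unit} = (u, 868), (u, 868), (u, 868), (u, 868), (u, 868), (u, 868) ✓
SensorID=Quito: 2 rows → {Type,Unit} takes values {(o, 866), (r, 872)} — violation
SensorID=Paris: 5 rows → {Type,Unit} takes values {(m, 870), (m, 864), (u, 859), (s, 870)} — violation
Two rows agree on SensorID but differ on {Type, Unit}, so SensorID -> {Type, Unit} does not hold.

No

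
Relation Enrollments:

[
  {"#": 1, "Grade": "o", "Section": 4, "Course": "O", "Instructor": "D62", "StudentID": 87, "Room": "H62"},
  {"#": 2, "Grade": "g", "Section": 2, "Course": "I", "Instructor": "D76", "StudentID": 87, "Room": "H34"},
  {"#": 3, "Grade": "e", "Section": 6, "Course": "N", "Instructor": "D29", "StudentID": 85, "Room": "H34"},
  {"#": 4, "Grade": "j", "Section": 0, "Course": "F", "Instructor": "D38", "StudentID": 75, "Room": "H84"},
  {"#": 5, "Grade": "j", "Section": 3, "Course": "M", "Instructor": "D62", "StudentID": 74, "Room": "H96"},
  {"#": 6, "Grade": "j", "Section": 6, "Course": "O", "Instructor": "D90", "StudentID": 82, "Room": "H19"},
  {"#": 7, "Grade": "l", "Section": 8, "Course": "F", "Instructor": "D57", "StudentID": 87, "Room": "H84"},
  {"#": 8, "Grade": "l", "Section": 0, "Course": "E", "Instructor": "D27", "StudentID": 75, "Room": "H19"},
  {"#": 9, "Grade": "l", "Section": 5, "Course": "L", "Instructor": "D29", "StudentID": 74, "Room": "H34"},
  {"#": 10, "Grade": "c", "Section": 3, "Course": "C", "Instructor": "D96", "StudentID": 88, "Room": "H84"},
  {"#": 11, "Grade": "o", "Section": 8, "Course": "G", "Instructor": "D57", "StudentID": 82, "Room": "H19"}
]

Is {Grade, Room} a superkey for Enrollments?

All 11 rows have distinct {Grade, Room} values, so {Grade, Room} → (all attributes) holds and {Grade, Room} is a superkey.

Yes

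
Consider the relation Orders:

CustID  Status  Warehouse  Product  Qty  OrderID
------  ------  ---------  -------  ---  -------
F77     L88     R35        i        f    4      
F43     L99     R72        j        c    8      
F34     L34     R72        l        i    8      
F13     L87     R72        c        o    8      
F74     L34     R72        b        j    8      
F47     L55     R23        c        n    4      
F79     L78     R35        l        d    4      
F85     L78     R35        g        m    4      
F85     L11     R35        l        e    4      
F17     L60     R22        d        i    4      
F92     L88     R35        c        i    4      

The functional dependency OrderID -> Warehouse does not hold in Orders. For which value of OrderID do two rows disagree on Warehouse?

4

OrderID=4: 7 rows → Warehouse takes values {R35, R23, R22} — violation
OrderID=8: 4 rows → Warehouse = R72, R72, R72, R72 ✓
The only OrderID value with inconsistent Warehouse is OrderID=4.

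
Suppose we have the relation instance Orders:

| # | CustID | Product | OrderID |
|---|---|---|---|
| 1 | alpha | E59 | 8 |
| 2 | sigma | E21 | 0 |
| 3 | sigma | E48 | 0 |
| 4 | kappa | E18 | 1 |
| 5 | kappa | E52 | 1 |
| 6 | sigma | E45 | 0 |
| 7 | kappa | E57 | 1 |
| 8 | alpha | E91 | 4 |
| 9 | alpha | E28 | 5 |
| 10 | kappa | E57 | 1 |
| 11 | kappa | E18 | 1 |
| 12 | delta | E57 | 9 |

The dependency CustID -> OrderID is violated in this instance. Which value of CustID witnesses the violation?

alpha

CustID=alpha: rows 1, 8, 9 → OrderID takes values {8, 4, 5} — violation
CustID=sigma: rows 2, 3, 6 → OrderID = 0, 0, 0 ✓
CustID=kappa: rows 4, 5, 7, 10, 11 → OrderID = 1, 1, 1, 1, 1 ✓
CustID=delta: row 12 → OrderID = 9 ✓
The only CustID value with inconsistent OrderID is CustID=alpha.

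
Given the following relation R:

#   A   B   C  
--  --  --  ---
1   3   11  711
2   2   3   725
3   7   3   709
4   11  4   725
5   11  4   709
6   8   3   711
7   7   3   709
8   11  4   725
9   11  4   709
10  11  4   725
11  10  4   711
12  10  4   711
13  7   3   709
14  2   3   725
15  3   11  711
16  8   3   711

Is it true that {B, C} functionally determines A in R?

Yes

(B=11, C=711): rows 1, 15 → A = 3, 3 ✓
(B=3, C=725): rows 2, 14 → A = 2, 2 ✓
(B=3, C=709): rows 3, 7, 13 → A = 7, 7, 7 ✓
(B=4, C=725): rows 4, 8, 10 → A = 11, 11, 11 ✓
(B=4, C=709): rows 5, 9 → A = 11, 11 ✓
(B=3, C=711): rows 6, 16 → A = 8, 8 ✓
(B=4, C=711): rows 11, 12 → A = 10, 10 ✓
Every {B, C} value is associated with a single A value, so {B, C} -> A holds.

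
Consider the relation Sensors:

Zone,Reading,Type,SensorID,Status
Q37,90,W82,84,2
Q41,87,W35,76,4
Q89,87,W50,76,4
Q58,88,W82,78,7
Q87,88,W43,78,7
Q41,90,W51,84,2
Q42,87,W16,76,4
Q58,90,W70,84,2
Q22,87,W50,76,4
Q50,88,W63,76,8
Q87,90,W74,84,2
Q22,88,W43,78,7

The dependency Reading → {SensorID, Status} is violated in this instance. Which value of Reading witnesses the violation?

Reading=90: 4 rows → {SensorID,Status} = (84, 2), (84, 2), (84, 2), (84, 2) ✓
Reading=87: 4 rows → {SensorID,Status} = (76, 4), (76, 4), (76, 4), (76, 4) ✓
Reading=88: 4 rows → {SensorID,Status} takes values {(78, 7), (76, 8)} — violation
The only Reading value with inconsistent RHS is Reading=88.

88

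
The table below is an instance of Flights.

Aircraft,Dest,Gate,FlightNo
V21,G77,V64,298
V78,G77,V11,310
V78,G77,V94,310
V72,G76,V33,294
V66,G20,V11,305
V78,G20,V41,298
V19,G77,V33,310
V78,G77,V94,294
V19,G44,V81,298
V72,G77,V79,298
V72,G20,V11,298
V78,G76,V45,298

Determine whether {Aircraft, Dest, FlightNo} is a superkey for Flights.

No

Two distinct rows share (Aircraft=V78, Dest=G77, FlightNo=310), so {Aircraft, Dest, FlightNo} does not determine every attribute — not a superkey.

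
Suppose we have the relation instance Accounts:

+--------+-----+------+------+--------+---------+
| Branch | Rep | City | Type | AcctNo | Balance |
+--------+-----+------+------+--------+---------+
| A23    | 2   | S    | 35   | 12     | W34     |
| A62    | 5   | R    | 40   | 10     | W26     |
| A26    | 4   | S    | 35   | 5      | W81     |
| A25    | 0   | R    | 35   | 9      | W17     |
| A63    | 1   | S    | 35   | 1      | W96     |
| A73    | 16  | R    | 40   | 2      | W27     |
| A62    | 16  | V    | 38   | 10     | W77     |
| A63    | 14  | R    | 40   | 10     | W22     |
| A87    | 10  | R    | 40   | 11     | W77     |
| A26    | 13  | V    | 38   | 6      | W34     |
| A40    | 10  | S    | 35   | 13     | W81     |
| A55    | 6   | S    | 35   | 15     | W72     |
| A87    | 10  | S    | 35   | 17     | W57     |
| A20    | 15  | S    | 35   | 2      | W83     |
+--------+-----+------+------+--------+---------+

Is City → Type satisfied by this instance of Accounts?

No

City=S: 7 rows → Type = 35, 35, 35, 35, 35, 35, 35 ✓
City=R: 5 rows → Type takes values {40, 35} — violation
City=V: 2 rows → Type = 38, 38 ✓
Two rows agree on City but differ on Type, so City → Type does not hold.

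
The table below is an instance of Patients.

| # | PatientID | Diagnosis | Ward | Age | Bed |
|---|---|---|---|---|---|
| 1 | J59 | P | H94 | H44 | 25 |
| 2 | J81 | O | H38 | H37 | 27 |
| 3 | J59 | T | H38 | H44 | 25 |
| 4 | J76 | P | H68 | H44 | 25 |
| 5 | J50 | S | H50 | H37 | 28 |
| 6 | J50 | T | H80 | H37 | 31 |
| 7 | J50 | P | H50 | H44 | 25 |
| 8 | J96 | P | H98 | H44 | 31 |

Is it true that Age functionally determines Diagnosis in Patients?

No

Age=H44: rows 1, 3, 4, 7, 8 → Diagnosis takes values {P, T} — violation
Age=H37: rows 2, 5, 6 → Diagnosis takes values {O, S, T} — violation
Two rows agree on Age but differ on Diagnosis, so Age → Diagnosis does not hold.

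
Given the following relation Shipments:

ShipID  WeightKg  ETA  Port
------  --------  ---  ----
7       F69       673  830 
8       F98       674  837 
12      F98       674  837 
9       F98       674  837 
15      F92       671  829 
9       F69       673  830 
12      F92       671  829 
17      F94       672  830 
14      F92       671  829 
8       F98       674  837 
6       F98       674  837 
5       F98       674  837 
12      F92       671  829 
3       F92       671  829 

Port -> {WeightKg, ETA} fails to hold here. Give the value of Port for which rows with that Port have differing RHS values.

Port=830: 3 rows → {WeightKg,ETA} takes values {(F69, 673), (F94, 672)} — violation
Port=837: 6 rows → {WeightKg,ETA} = (F98, 674), (F98, 674), (F98, 674), (F98, 674), (F98, 674), (F98, 674) ✓
Port=829: 5 rows → {WeightKg,ETA} = (F92, 671), (F92, 671), (F92, 671), (F92, 671), (F92, 671) ✓
The only Port value with inconsistent RHS is Port=830.

830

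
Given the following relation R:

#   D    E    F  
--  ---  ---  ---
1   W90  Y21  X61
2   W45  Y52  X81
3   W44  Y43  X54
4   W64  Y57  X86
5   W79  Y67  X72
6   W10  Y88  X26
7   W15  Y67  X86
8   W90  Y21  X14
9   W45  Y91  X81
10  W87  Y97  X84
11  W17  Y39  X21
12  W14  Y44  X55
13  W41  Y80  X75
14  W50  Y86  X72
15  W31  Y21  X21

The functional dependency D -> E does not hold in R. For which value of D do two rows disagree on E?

D=W90: rows 1, 8 → E = Y21, Y21 ✓
D=W45: rows 2, 9 → E takes values {Y52, Y91} — violation
D=W44: row 3 → E = Y43 ✓
D=W64: row 4 → E = Y57 ✓
D=W79: row 5 → E = Y67 ✓
D=W10: row 6 → E = Y88 ✓
D=W15: row 7 → E = Y67 ✓
D=W87: row 10 → E = Y97 ✓
D=W17: row 11 → E = Y39 ✓
D=W14: row 12 → E = Y44 ✓
D=W41: row 13 → E = Y80 ✓
D=W50: row 14 → E = Y86 ✓
D=W31: row 15 → E = Y21 ✓
The only D value with inconsistent E is D=W45.

W45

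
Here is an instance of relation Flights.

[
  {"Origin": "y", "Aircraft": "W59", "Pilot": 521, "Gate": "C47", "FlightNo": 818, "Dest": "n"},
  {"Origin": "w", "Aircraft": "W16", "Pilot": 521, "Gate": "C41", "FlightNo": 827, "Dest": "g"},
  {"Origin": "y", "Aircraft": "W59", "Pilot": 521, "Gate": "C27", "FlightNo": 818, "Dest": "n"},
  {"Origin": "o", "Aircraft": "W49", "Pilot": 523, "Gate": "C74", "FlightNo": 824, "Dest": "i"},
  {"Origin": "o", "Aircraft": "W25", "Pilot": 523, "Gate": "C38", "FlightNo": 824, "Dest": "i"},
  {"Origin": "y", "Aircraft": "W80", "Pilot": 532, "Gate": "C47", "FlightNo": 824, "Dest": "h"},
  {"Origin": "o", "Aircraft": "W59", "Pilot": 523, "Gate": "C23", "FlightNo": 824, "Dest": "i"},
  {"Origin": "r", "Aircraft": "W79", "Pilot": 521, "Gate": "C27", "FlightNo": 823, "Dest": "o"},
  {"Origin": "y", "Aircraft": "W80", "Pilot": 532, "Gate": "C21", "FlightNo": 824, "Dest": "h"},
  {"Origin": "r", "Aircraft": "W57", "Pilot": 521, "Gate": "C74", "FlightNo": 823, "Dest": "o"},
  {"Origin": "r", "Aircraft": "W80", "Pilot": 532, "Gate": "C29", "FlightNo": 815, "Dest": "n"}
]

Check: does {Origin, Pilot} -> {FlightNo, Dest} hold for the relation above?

Yes

(Origin=y, Pilot=521): 2 rows → {FlightNo,Dest} = (818, n), (818, n) ✓
(Origin=w, Pilot=521): 1 row → {FlightNo,Dest} = (827, g) ✓
(Origin=o, Pilot=523): 3 rows → {FlightNo,Dest} = (824, i), (824, i), (824, i) ✓
(Origin=y, Pilot=532): 2 rows → {FlightNo,Dest} = (824, h), (824, h) ✓
(Origin=r, Pilot=521): 2 rows → {FlightNo,Dest} = (823, o), (823, o) ✓
(Origin=r, Pilot=532): 1 row → {FlightNo,Dest} = (815, n) ✓
Every {Origin, Pilot} value is associated with a single {FlightNo, Dest} value, so {Origin, Pilot} -> {FlightNo, Dest} holds.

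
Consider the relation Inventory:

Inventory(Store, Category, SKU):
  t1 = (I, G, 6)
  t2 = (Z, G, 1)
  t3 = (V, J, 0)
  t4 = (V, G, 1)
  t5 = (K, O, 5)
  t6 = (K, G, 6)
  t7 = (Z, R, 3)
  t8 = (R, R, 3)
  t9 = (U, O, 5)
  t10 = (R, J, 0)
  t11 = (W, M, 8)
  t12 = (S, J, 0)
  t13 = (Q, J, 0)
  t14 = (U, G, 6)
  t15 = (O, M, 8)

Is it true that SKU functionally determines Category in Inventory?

SKU=6: rows 1, 6, 14 → Category = G, G, G ✓
SKU=1: rows 2, 4 → Category = G, G ✓
SKU=0: rows 3, 10, 12, 13 → Category = J, J, J, J ✓
SKU=5: rows 5, 9 → Category = O, O ✓
SKU=3: rows 7, 8 → Category = R, R ✓
SKU=8: rows 11, 15 → Category = M, M ✓
Every SKU value is associated with a single Category value, so SKU -> Category holds.

Yes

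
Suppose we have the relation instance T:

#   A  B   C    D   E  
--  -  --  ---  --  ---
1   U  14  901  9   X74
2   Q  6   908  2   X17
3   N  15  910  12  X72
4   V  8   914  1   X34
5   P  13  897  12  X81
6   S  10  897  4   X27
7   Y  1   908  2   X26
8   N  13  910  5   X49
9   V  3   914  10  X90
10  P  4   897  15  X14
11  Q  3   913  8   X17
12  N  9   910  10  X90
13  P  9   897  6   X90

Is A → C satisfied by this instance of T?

No

A=U: row 1 → C = 901 ✓
A=Q: rows 2, 11 → C takes values {908, 913} — violation
A=N: rows 3, 8, 12 → C = 910, 910, 910 ✓
A=V: rows 4, 9 → C = 914, 914 ✓
A=P: rows 5, 10, 13 → C = 897, 897, 897 ✓
A=S: row 6 → C = 897 ✓
A=Y: row 7 → C = 908 ✓
Two rows agree on A but differ on C, so A → C does not hold.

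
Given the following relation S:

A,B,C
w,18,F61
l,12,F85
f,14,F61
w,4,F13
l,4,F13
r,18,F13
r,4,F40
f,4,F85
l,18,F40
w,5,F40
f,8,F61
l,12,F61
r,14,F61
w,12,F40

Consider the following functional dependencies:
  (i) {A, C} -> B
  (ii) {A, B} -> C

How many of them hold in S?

(i) {A, C} -> B: (A=f, C=F61): 2 rows → B takes values {14, 8} — violation; (A=w, C=F40): 2 rows → B takes values {5, 12} — violation — fails.
(ii) {A, B} -> C: (A=l, B=12): 2 rows → C takes values {F85, F61} — violation — fails.
None of the 2 dependencies hold.

0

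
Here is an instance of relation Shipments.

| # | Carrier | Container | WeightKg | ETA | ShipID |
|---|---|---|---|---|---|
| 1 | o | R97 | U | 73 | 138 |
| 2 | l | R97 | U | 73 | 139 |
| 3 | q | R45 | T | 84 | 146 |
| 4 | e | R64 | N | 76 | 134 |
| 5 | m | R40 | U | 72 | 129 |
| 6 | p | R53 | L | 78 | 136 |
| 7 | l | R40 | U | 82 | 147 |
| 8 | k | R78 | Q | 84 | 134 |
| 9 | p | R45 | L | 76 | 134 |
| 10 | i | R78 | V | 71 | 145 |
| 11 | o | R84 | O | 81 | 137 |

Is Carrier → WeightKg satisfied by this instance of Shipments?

No

Carrier=o: rows 1, 11 → WeightKg takes values {U, O} — violation
Carrier=l: rows 2, 7 → WeightKg = U, U ✓
Carrier=q: row 3 → WeightKg = T ✓
Carrier=e: row 4 → WeightKg = N ✓
Carrier=m: row 5 → WeightKg = U ✓
Carrier=p: rows 6, 9 → WeightKg = L, L ✓
Carrier=k: row 8 → WeightKg = Q ✓
Carrier=i: row 10 → WeightKg = V ✓
Two rows agree on Carrier but differ on WeightKg, so Carrier → WeightKg does not hold.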